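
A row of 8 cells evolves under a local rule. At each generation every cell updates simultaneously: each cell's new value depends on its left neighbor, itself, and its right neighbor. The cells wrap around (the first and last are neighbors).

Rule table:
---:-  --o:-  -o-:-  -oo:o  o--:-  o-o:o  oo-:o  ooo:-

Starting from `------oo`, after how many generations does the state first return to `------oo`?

1

------oo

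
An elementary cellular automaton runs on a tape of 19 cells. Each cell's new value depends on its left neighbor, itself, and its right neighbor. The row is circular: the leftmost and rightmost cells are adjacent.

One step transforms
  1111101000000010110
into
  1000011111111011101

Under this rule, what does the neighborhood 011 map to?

1

At position 0 the neighborhood is 011; the next row has 1 there.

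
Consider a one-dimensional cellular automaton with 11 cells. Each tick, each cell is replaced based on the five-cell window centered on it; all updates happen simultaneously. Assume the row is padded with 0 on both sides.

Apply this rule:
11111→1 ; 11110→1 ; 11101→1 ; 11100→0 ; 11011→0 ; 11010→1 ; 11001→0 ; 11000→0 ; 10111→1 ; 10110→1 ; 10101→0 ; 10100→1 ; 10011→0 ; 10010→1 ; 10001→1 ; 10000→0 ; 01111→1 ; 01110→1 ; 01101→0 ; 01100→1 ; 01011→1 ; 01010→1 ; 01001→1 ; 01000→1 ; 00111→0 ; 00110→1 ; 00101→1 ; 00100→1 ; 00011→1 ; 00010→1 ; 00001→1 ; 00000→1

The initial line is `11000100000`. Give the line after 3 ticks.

11011110111
10011110110
11001110110

11001110110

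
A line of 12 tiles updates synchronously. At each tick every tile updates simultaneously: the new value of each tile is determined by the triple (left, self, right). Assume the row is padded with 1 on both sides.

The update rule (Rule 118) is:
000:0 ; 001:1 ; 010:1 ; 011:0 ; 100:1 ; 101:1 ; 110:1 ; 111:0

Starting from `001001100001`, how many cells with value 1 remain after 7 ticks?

tick 1: 111110110010
tick 2: 000011011111
tick 3: 100101100000
tick 4: 111110110001
tick 5: 000011011010
tick 6: 100101101111
tick 7: 111110110000
count of 1: 7

7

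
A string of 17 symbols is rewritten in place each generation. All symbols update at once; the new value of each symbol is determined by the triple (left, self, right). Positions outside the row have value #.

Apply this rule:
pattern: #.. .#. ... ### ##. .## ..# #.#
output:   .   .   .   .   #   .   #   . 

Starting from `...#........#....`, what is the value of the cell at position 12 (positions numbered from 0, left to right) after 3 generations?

.

..#........#....#
.#........#....#.
.........#....#..
position 12 holds .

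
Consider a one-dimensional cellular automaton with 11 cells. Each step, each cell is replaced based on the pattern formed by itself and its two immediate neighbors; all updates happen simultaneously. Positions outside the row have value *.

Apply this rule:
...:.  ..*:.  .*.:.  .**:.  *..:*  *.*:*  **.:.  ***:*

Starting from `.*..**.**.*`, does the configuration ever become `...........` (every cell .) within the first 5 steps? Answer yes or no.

*.*...*..*.
.*.*...*..*
*.*.*...*..
.*.*.*...*.
*.*.*.*...*
step 5 is *.*.*.*...*, still not uniform .

no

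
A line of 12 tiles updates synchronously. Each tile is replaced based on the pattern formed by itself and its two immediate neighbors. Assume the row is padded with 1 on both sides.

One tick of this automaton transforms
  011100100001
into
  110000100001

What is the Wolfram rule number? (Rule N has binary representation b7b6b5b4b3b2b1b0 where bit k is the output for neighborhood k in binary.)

position 2: 111 → 0  (bit 7 = 0)
position 3: 110 → 0  (bit 6 = 0)
position 0: 101 → 1  (bit 5 = 1)
position 4: 100 → 0  (bit 4 = 0)
position 1: 011 → 1  (bit 3 = 1)
position 6: 010 → 1  (bit 2 = 1)
position 5: 001 → 0  (bit 1 = 0)
position 8: 000 → 0  (bit 0 = 0)
bits b7..b0 = 00101100 = 44

44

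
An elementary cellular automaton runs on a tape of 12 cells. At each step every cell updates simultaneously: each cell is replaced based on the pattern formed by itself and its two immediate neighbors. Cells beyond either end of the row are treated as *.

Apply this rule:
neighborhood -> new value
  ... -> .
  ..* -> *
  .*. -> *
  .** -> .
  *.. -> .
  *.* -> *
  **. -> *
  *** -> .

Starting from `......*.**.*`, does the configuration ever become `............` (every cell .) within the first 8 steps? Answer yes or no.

.....***.**.
....*..**.**
...**.*.**..
..*.****.*.*
.***...****.
*..*..*...**
*.**.**..*..
**.**.*.**.*
step 8 is **.**.*.**.*, still not uniform .

no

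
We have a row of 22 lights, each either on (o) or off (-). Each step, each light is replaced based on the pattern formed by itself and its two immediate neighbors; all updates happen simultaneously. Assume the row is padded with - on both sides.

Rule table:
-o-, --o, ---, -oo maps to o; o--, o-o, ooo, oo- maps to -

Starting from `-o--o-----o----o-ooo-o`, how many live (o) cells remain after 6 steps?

step 1: oo-oo-ooooo-oooo-o---o
step 2: o--o--o-----o----o-ooo
step 3: o-oo-oo-ooooo-oooo-o--
step 4: o-o--o--o-----o----o-o
step 5: o-o-oo-oo-ooooo-oooo-o
step 6: o-o-o--o--o-----o----o
count of o: 7

7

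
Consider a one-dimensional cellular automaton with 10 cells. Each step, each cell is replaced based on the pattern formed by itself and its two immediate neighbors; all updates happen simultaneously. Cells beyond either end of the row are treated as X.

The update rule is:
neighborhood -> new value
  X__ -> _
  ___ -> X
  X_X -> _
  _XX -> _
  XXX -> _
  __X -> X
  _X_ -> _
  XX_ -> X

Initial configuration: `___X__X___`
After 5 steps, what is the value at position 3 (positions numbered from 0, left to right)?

step 1: _XX__X__XX
step 2: __X_X__X__
step 3: _X____X__X
step 4: ___XXX__X_
step 5: _XX__X_X__
position 3 holds _

_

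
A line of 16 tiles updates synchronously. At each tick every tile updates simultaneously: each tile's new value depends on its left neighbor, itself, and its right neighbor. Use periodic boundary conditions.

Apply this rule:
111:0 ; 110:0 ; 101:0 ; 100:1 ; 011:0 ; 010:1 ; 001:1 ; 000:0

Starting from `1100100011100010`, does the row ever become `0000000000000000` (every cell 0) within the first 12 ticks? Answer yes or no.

no

0011110100010110
0100000110110001
0110001000001011
0001011100011000
0011000010100100
0100100110111110
1111111000000001
0000000100000010
0000001110000111
1000010001001000
1100111011111101
0011000000000000
tick 12 is 0011000000000000, still not uniform 0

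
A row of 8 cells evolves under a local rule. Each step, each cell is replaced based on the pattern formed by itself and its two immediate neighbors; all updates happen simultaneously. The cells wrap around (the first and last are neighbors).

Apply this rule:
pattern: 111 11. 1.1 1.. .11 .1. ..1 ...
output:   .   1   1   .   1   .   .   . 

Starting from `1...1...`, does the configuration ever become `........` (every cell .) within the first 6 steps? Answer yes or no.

........
all cells are . at step 1

yes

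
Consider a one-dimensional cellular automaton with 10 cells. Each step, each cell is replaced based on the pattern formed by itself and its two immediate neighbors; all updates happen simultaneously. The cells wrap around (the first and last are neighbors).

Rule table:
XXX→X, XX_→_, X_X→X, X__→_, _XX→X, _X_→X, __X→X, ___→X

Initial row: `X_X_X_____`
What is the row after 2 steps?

XXXXX_XXXX
XXXX_XXXXX

XXXX_XXXXX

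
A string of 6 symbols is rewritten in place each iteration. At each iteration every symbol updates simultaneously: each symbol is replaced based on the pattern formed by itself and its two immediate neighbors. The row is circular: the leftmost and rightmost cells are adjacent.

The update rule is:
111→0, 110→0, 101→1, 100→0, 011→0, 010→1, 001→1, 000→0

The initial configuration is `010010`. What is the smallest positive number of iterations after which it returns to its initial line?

6

iteration 1: 110110
iteration 2: 001001
iteration 3: 011011
iteration 4: 100100
iteration 5: 101101
iteration 6: 010010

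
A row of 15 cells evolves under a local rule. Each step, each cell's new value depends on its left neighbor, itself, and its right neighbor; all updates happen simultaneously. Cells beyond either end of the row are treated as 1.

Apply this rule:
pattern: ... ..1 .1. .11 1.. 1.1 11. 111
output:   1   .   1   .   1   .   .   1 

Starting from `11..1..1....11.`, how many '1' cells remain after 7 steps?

6

1.1.11.1111....
..1.....11.111.
1.11111.....1..
...111.1111.11.
11..1...11.....
1.1.111...1111.
..1..1.11..11..
count of 1: 6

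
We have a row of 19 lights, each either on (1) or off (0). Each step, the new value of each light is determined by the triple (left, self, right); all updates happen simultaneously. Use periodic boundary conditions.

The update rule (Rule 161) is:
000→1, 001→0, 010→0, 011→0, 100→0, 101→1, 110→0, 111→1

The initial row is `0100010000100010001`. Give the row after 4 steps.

1001000110001000100
0000010000100010000
1111000110001000111
1110010000100010011

1110010000100010011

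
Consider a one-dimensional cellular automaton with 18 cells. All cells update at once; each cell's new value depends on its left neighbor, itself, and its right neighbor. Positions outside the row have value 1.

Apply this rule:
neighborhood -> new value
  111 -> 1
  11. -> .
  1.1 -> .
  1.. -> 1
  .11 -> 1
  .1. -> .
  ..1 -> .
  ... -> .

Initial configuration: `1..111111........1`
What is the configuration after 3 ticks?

1..111.1...1.....1

.1.11111.1.......1
...1111...1......1
1..111.1...1.....1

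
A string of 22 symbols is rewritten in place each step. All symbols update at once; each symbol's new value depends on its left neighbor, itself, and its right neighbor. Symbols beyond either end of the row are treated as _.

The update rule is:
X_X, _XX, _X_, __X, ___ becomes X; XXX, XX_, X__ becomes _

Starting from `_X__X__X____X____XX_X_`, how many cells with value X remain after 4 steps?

step 1: XX_XX_XX_XXXX_XXXX_XX_
step 2: X_XX_XX_XX___XX___XX__
step 3: XXX_XX_XX__XXX__XXX__X
step 4: X__XX_XX__XX___XX___XX
count of X: 11

11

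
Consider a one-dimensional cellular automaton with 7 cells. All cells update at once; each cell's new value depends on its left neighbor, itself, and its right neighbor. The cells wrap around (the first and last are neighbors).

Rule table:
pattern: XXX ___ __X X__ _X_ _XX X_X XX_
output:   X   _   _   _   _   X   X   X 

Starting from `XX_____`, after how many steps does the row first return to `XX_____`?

1

step 1: XX_____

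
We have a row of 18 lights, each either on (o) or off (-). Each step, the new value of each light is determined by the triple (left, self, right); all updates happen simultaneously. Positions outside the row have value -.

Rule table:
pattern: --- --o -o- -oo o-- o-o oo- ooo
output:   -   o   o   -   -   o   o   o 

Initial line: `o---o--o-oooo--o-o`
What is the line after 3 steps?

oooo-oo-ooo-ooo-oo

o--oo-ooo-ooo-oooo
o-o-oo-ooo-ooo-ooo
oooo-oo-ooo-ooo-oo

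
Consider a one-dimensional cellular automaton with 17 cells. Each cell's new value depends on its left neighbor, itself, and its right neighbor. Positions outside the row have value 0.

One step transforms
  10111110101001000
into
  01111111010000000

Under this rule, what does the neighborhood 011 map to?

1

At position 2 the neighborhood is 011; the next row has 1 there.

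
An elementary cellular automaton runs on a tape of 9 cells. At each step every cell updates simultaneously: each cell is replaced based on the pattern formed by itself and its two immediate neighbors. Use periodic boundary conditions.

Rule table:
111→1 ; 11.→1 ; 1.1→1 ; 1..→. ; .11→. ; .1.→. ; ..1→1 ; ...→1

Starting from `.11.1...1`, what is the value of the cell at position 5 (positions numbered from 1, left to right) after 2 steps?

1.11..11.
.1.1.1.11
position 5 holds .

.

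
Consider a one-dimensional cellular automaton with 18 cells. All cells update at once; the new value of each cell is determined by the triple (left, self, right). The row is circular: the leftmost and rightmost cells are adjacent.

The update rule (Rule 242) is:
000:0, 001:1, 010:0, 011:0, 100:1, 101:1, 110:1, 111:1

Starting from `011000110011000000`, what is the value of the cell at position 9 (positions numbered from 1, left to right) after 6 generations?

101101011101100000
010110101110110001
101011010111011010
010101101011101101
101010110101110110
010101011010111011
position 9 holds 1

1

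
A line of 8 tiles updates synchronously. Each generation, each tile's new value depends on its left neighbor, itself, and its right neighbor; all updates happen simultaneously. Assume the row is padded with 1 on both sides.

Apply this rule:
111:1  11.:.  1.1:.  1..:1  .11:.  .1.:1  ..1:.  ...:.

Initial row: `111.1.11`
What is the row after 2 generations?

1.1.11..

11..1..1
1.1.11..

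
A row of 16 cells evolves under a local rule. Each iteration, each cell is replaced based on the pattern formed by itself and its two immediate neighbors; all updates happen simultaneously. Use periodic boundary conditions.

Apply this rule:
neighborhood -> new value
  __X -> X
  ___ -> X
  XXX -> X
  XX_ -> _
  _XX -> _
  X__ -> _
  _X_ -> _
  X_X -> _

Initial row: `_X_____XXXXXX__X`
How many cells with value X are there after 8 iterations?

8

iteration 1: ___XXXX_XXXX__X_
iteration 2: XXX_XX___XX__X__
iteration 3: _X_____XX___X__X
iteration 4: ___XXXX___XX__X_
iteration 5: XXX_XX__XX___X__
iteration 6: _X_____X___XX__X
iteration 7: ___XXXX__XX___X_
iteration 8: XXX_XX__X___XX__
count of X: 8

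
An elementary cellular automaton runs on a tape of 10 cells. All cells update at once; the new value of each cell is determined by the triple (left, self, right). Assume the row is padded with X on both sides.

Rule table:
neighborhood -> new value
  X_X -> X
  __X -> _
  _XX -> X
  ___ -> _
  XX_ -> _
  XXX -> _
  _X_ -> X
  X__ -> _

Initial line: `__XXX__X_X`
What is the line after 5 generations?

generation 1: __X____XXX
generation 2: __X____X__
generation 3: __X____X__  (fixed point — unchanged through generation 5)

__X____X__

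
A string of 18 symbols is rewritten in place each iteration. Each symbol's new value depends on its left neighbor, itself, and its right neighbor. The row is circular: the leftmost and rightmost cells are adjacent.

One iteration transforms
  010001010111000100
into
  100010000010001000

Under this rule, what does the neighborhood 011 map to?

At position 9 the neighborhood is 011; the next row has 0 there.

0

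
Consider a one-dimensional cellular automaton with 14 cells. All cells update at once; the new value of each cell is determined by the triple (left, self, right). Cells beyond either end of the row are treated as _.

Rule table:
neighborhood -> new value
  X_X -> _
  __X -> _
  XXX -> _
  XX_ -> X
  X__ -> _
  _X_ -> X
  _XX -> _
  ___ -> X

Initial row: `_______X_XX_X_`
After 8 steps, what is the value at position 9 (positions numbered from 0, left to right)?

step 1: XXXXXX_X__X_X_
step 2: _____X_X__X_X_
step 3: XXXX_X_X__X_X_
step 4: ___X_X_X__X_X_
step 5: XX_X_X_X__X_X_
step 6: _X_X_X_X__X_X_
step 7: _X_X_X_X__X_X_  (fixed point — unchanged through step 8)
position 9 holds _

_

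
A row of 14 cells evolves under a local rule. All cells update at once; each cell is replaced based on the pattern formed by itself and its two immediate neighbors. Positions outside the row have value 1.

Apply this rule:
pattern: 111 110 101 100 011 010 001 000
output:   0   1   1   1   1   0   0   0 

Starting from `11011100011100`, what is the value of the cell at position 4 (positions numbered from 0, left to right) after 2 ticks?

1

tick 1: 01110110010110
tick 2: 11011111001111
position 4 holds 1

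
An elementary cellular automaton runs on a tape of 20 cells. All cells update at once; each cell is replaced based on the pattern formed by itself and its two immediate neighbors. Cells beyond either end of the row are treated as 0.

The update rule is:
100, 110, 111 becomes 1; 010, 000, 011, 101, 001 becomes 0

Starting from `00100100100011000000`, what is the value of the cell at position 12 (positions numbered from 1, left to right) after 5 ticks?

0

tick 1: 00010010010001100000
tick 2: 00001001001000110000
tick 3: 00000100100100011000
tick 4: 00000010010010001100
tick 5: 00000001001001000110
position 12 holds 0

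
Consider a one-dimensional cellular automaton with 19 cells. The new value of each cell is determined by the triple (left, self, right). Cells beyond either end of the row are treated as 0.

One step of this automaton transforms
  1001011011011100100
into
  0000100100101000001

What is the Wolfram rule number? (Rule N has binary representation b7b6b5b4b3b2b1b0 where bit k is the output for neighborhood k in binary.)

position 12: 111 → 1  (bit 7 = 1)
position 6: 110 → 0  (bit 6 = 0)
position 4: 101 → 1  (bit 5 = 1)
position 1: 100 → 0  (bit 4 = 0)
position 5: 011 → 0  (bit 3 = 0)
position 0: 010 → 0  (bit 2 = 0)
position 2: 001 → 0  (bit 1 = 0)
position 18: 000 → 1  (bit 0 = 1)
bits b7..b0 = 10100001 = 161

161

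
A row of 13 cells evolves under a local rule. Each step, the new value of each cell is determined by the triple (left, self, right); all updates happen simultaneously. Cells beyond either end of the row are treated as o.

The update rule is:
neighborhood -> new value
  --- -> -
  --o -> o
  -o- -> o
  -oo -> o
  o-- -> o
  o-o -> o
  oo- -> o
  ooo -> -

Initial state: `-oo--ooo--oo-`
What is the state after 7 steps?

-ooooo-ooooo-

oooooo-oooooo
-----ooo-----
o---oo-oo---o
oo-ooooooo-oo
-ooo-----ooo-
oo-oo---oo-oo
-ooooo-ooooo-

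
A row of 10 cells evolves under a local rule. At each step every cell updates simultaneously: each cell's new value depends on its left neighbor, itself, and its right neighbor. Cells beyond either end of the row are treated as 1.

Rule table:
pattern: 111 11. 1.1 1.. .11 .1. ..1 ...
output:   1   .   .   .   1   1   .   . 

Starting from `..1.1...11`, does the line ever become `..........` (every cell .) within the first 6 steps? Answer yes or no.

no

..1.1...11  (fixed point — unchanged through step 6)
step 6 is ..1.1...11, still not uniform .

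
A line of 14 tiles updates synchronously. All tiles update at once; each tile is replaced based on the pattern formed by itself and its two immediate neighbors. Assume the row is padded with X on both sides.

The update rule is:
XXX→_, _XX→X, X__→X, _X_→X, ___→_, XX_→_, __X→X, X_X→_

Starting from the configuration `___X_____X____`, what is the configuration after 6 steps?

X_XXX___XXX__X
__X__X_XX__XXX
XXXXXX_X_XXX__
_______X_X__XX
X_____XX_XXXX_
_X___XX__X____

_X___XX__X____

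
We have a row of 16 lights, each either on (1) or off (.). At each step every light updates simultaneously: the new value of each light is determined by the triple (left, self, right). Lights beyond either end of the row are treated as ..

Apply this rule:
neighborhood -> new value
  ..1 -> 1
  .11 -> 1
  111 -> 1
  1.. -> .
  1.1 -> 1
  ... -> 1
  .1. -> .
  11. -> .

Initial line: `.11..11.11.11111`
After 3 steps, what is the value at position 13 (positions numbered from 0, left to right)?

.

11..11.11.11111.
1..11.11.11111..
..11.11.11111..1
position 13 holds .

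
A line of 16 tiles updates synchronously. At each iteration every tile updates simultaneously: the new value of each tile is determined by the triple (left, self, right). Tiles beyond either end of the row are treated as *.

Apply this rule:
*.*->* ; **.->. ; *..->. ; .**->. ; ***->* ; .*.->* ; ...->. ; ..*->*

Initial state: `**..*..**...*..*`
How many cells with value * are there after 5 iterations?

iteration 1: *..**.*....**.*.
iteration 2: ..*..**...*..***
iteration 3: .**.*....**.*.**
iteration 4: *..**...*..***.*
iteration 5: ..*....**.*.*.*.
count of *: 6

6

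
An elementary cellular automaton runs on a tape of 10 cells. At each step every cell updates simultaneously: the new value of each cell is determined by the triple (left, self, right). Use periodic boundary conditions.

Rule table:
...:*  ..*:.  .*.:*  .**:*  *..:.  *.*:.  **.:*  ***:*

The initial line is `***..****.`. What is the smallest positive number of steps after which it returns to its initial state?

1

***..****.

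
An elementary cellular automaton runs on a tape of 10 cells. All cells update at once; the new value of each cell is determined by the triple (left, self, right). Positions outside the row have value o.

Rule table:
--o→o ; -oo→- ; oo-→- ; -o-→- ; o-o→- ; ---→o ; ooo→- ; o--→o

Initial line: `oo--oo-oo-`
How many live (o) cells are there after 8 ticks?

tick 1: --oo------
tick 2: oo--oooooo
tick 3: --oo------  (repeats tick 1; period 2)
tick 8: oo--oooooo
count of o: 8

8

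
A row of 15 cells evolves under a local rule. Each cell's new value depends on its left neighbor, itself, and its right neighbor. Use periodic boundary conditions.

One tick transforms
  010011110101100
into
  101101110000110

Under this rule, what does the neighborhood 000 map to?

At position 14 the neighborhood is 000; the next row has 0 there.

0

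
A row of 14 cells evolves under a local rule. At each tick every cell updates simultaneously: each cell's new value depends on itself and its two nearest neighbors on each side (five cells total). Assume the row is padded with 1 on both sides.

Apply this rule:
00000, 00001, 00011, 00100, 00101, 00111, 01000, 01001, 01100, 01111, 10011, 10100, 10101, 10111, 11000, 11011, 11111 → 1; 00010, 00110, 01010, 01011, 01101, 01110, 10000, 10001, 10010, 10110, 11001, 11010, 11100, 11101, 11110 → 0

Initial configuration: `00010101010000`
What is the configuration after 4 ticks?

10010101011011
00010101000111
10010101101111
00010100011111

00010100011111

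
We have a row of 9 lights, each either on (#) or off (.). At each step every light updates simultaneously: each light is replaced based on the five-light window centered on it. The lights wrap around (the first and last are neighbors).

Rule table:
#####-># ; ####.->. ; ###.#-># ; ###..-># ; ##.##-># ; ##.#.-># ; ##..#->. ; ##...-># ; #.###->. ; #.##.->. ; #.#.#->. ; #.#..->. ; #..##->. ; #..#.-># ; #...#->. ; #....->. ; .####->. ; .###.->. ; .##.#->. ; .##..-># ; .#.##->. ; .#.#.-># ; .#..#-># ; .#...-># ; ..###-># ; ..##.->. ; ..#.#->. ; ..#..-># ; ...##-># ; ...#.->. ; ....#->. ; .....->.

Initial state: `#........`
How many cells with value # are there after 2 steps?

step 1: ##.......
step 2: .##.....#
count of #: 3

3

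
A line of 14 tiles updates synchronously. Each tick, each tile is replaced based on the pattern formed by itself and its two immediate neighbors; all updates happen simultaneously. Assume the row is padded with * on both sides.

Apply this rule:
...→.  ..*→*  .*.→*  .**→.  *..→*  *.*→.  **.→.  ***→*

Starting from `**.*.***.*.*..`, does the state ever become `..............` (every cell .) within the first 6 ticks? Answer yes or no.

tick 1: *..*..*..*.***
tick 2: .*********..**
tick 3: ..*******.**.*
tick 4: **.*****......
tick 5: *...***.*....*
tick 6: .*.*.*..**..*.
tick 6 is .*.*.*..**..*., still not uniform .

no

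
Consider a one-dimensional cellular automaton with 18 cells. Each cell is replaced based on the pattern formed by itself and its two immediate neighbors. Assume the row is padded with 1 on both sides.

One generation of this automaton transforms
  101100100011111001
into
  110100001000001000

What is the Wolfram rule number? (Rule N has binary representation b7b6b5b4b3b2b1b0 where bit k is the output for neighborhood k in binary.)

position 11: 111 → 0  (bit 7 = 0)
position 0: 110 → 1  (bit 6 = 1)
position 1: 101 → 1  (bit 5 = 1)
position 4: 100 → 0  (bit 4 = 0)
position 2: 011 → 0  (bit 3 = 0)
position 6: 010 → 0  (bit 2 = 0)
position 5: 001 → 0  (bit 1 = 0)
position 8: 000 → 1  (bit 0 = 1)
bits b7..b0 = 01100001 = 97

97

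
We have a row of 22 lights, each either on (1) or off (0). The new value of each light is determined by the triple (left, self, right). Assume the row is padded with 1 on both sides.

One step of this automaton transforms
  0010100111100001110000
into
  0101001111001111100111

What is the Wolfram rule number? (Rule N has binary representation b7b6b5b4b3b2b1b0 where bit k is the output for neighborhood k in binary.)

position 8: 111 → 1  (bit 7 = 1)
position 10: 110 → 0  (bit 6 = 0)
position 3: 101 → 1  (bit 5 = 1)
position 0: 100 → 0  (bit 4 = 0)
position 7: 011 → 1  (bit 3 = 1)
position 2: 010 → 0  (bit 2 = 0)
position 1: 001 → 1  (bit 1 = 1)
position 12: 000 → 1  (bit 0 = 1)
bits b7..b0 = 10101011 = 171

171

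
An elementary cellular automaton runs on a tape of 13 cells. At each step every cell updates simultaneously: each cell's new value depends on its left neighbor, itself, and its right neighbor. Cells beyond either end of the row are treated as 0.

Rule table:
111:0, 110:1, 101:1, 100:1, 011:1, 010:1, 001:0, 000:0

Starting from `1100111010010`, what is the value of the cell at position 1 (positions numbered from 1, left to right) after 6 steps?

step 1: 1110101111011
step 2: 1011111001111
step 3: 1110001101001
step 4: 1011001111101
step 5: 1111101000111
step 6: 1000111100101
position 1 holds 1

1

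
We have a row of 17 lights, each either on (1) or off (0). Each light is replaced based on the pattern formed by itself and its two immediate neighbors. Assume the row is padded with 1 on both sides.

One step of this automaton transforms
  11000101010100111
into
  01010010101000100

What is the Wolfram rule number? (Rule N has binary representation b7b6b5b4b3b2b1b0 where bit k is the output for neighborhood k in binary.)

105

position 0: 111 → 0  (bit 7 = 0)
position 1: 110 → 1  (bit 6 = 1)
position 6: 101 → 1  (bit 5 = 1)
position 2: 100 → 0  (bit 4 = 0)
position 14: 011 → 1  (bit 3 = 1)
position 5: 010 → 0  (bit 2 = 0)
position 4: 001 → 0  (bit 1 = 0)
position 3: 000 → 1  (bit 0 = 1)
bits b7..b0 = 01101001 = 105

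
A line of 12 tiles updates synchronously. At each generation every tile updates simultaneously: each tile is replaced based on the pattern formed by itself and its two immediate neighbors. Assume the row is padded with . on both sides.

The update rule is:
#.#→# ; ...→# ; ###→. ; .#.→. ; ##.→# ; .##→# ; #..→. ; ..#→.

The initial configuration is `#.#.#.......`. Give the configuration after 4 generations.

..#...#.##.#

.#.#..######
..#...#....#
#...#...##..
..#...#.##.#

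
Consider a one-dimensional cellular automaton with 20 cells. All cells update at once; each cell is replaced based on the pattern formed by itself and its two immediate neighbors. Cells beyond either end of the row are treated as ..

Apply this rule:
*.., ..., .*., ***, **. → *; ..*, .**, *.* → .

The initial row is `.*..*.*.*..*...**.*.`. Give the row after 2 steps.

.**.*.*.**.***..*.**
..*.*.*..*..***.*..*

..*.*.*..*..***.*..*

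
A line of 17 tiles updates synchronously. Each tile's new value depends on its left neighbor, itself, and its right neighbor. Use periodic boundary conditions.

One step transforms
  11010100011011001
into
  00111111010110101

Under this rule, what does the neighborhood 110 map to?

0

At position 1 the neighborhood is 110; the next row has 0 there.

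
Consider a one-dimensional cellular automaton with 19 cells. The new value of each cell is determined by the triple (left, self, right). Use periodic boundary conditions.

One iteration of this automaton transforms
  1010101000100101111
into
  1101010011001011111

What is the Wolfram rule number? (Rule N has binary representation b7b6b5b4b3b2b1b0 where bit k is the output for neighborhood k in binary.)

position 16: 111 → 1  (bit 7 = 1)
position 0: 110 → 1  (bit 6 = 1)
position 1: 101 → 1  (bit 5 = 1)
position 7: 100 → 0  (bit 4 = 0)
position 15: 011 → 1  (bit 3 = 1)
position 2: 010 → 0  (bit 2 = 0)
position 9: 001 → 1  (bit 1 = 1)
position 8: 000 → 1  (bit 0 = 1)
bits b7..b0 = 11101011 = 235

235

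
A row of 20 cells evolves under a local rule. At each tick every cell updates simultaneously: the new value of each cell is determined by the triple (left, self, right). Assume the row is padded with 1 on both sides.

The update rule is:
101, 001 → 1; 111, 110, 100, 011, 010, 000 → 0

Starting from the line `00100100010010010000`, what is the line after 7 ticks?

01001000100100100001
10010001001001000010
00100010010010000101
01000100100100001010
10001001001000010101
00010010010000101010
00100100100001010101

00100100100001010101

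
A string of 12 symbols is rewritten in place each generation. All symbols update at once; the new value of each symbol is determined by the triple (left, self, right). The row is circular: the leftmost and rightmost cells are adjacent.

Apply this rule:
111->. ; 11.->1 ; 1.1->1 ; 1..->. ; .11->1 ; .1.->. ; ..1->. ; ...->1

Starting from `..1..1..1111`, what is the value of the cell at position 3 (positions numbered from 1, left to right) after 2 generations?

........1..1
.111111.....
position 3 holds 1

1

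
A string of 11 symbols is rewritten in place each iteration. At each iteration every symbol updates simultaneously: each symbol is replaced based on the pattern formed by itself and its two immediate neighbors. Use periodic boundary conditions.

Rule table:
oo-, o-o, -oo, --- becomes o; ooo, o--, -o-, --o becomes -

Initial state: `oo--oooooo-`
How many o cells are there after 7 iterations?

3

oo--o----oo
-o----oo-o-
---oo-ooo--
oo-oooo-o-o
-ooo--oo-oo
oo-o--ooooo
-oo---o----
count of o: 3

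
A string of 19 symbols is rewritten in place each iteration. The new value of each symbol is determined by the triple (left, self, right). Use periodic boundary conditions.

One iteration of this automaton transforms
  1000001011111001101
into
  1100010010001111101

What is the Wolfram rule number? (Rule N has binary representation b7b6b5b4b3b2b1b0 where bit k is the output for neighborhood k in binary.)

90

position 9: 111 → 0  (bit 7 = 0)
position 0: 110 → 1  (bit 6 = 1)
position 7: 101 → 0  (bit 5 = 0)
position 1: 100 → 1  (bit 4 = 1)
position 8: 011 → 1  (bit 3 = 1)
position 6: 010 → 0  (bit 2 = 0)
position 5: 001 → 1  (bit 1 = 1)
position 2: 000 → 0  (bit 0 = 0)
bits b7..b0 = 01011010 = 90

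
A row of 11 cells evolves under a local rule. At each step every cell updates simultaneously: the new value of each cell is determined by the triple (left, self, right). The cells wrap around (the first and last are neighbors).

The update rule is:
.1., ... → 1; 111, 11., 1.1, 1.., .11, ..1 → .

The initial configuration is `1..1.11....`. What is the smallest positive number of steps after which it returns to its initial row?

2

step 1: 1..1....11.
step 2: 1..1.11....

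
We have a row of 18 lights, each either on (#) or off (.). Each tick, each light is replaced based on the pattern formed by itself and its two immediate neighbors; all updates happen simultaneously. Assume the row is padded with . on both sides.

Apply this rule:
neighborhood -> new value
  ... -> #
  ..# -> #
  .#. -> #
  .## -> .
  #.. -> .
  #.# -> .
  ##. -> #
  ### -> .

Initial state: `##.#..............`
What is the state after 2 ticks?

.#.#.#############
##.#.............#

##.#.............#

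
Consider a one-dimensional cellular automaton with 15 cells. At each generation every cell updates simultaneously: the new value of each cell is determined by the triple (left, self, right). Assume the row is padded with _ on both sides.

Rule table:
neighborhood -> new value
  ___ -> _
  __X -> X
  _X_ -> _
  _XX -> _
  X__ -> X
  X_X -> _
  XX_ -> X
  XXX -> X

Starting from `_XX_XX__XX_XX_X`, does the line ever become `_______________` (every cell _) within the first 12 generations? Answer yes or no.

no

generation 1: X_X__XXX_X__X__
generation 2: ___XX_XX__XX_X_
generation 3: __X_X__XXX_X__X
generation 4: _X___XX_XX__XX_
generation 5: X_X_X_X__XXX_XX
generation 6: _______XX_XX__X
generation 7: ______X_X__XXX_
generation 8: _____X___XX_XXX
generation 9: ____X_X_X_X__XX
generation 10: ___X_______XX_X
generation 11: __X_X_____X_X__
generation 12: _X___X___X___X_
generation 12 is _X___X___X___X_, still not uniform _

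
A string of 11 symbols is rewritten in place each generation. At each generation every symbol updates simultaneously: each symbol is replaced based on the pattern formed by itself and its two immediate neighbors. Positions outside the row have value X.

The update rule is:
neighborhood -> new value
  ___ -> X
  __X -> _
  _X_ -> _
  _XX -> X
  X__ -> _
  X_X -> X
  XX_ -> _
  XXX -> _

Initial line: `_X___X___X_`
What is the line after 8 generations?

generation 1: X__X___X__X
generation 2: _____X____X
generation 3: _XXX___XX_X
generation 4: XX___X_X_XX
generation 5: ___X__X_XX_
generation 6: _X_____XX_X
generation 7: X__XXX_X_XX
generation 8: ___X__X_XX_

___X__X_XX_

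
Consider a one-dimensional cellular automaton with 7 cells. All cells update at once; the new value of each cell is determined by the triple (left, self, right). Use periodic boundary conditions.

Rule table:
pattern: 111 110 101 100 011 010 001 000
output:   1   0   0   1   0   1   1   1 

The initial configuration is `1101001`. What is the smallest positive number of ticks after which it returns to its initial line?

tick 1: 1001110
tick 2: 1110100
tick 3: 0100111
tick 4: 0111010
tick 5: 1010011
tick 6: 0011101
tick 7: 1101001

7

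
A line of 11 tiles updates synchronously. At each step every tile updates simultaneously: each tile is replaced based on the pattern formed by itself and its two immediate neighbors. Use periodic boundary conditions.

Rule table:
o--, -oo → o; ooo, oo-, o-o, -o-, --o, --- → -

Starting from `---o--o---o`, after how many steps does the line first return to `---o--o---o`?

11

o---o--o---
-o---o--o--
--o---o--o-
---o---o--o
o---o---o--
-o---o---o-
--o---o---o
o--o---o---
-o--o---o--
--o--o---o-
---o--o---o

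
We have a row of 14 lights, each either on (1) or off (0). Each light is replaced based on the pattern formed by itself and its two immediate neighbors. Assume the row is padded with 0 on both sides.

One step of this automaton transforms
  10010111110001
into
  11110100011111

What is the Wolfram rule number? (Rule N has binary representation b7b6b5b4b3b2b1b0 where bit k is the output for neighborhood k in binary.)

position 6: 111 → 0  (bit 7 = 0)
position 9: 110 → 1  (bit 6 = 1)
position 4: 101 → 0  (bit 5 = 0)
position 1: 100 → 1  (bit 4 = 1)
position 5: 011 → 1  (bit 3 = 1)
position 0: 010 → 1  (bit 2 = 1)
position 2: 001 → 1  (bit 1 = 1)
position 11: 000 → 1  (bit 0 = 1)
bits b7..b0 = 01011111 = 95

95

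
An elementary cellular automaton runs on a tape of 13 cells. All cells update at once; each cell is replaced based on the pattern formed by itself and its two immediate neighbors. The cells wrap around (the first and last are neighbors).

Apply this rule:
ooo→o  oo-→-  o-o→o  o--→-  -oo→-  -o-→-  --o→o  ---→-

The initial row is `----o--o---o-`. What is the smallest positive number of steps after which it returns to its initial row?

13

---o--o---o--
--o--o---o---
-o--o---o----
o--o---o-----
--o---o-----o
-o---o-----o-
o---o-----o--
---o-----o--o
--o-----o--o-
-o-----o--o--
o-----o--o---
-----o--o---o
----o--o---o-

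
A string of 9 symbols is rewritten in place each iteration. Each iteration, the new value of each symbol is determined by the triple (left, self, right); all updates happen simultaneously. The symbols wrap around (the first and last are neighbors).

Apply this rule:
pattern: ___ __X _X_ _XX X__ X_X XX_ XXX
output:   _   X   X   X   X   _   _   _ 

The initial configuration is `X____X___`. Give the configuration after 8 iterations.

XX_XX_XXX

XX__XXX_X
__XXX___X
XXX__X_XX
___XXX_X_
__XX___XX
XXX_X_XX_
X___X_X__
XX_XX_XXX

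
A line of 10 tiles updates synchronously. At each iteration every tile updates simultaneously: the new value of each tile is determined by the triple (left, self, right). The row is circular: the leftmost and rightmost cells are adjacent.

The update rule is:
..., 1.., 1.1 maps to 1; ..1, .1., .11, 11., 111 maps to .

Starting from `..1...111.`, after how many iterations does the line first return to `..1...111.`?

20

1..11....1
.1...111..
..11....11
1...111...
.11....11.
...111...1
11....11..
..111...1.
1....11..1
.111...1..
....11..11
111...1...
...11..11.
11...1...1
..11..11..
1...1...11
.11..11...
...1...111
11..11....
..1...111.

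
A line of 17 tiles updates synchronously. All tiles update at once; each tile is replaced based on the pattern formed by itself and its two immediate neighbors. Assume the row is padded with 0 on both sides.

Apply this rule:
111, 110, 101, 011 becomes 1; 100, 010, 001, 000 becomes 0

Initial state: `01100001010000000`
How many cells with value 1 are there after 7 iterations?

2

01100000100000000
01100000000000000
01100000000000000  (fixed point — unchanged through iteration 7)
count of 1: 2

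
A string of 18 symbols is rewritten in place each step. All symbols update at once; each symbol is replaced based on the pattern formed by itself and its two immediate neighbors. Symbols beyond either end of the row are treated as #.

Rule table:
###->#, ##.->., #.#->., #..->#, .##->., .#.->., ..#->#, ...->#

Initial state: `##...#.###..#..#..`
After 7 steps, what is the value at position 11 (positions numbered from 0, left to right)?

.

#.###...#.##.##.##
...#.###.........#
###...#.#########.
##.###...#######..
#...#.###.#####.##
.###...#...###...#
..#.###.###.#.###.
position 11 holds .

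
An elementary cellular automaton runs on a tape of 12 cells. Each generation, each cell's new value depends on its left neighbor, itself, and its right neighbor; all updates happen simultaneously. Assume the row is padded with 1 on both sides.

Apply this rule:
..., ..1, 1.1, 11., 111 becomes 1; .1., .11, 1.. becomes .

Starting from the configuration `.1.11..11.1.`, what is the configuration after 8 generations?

generation 1: 1.1.1.1.11.1
generation 2: 11.1.1.1.11.
generation 3: 111.1.1.1.11
generation 4: 1111.1.1.1.1
generation 5: 11111.1.1.1.
generation 6: 111111.1.1.1
generation 7: 1111111.1.1.
generation 8: 11111111.1.1

11111111.1.1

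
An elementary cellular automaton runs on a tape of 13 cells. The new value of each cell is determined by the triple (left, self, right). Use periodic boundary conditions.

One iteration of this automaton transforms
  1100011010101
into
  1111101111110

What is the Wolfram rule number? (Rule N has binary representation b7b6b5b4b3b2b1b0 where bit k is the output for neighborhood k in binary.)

247

position 0: 111 → 1  (bit 7 = 1)
position 1: 110 → 1  (bit 6 = 1)
position 7: 101 → 1  (bit 5 = 1)
position 2: 100 → 1  (bit 4 = 1)
position 5: 011 → 0  (bit 3 = 0)
position 8: 010 → 1  (bit 2 = 1)
position 4: 001 → 1  (bit 1 = 1)
position 3: 000 → 1  (bit 0 = 1)
bits b7..b0 = 11110111 = 247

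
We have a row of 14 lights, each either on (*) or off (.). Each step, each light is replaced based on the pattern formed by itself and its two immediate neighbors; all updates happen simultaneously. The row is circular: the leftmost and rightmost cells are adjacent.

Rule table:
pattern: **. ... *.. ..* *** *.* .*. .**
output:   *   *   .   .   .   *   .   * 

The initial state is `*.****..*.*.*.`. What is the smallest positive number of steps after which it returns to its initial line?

14

.**..*...*.*.*
***....*..*.*.
*.*.**.....*.*
**.***.***..**
.***.***.*..*.
.*.***.**.....
..**.****.****
..****..***..*
..*..*..*.*...
*........*..**
*.******....*.
.**....*.**..*
***.**..***...
*.****..*.*.*.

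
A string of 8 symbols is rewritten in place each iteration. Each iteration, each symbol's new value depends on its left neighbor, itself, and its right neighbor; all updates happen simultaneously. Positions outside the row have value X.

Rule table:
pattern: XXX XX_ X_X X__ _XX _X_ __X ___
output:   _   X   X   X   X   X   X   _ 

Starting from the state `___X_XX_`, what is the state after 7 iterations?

XXXXXXX_

iteration 1: X_XXXXXX
iteration 2: XXX_____
iteration 3: __XX___X
iteration 4: XXXXX_XX
iteration 5: ____XXX_
iteration 6: X__XX_XX
iteration 7: XXXXXXX_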